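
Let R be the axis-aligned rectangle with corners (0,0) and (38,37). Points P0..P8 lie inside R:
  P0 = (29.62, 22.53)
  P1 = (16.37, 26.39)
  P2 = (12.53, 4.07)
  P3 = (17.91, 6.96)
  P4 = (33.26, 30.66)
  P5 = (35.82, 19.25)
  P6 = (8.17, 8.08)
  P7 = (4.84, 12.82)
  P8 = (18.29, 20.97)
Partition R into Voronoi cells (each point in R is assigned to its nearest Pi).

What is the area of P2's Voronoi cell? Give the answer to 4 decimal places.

1. box [0,38]×[0,37]: [(0, 0) (38, 0) (38, 37) (0, 37)]
2. ⊥bis P2·P0 via (21.075,13.3): [(0, 32.8109) (0, 0) (35.4412, 0)]  |A|=581.429
3. ⊥bis P2·P1 via (14.45,15.23): [(20.0266, 14.2706) (0, 17.716) (0, 0) (35.4412, 0)]  |A|=430.2791
4. ⊥bis P2·P3 via (15.22,5.515): [(9.5484, 16.0733) (0, 17.716) (0, 0) (18.1825, 0)]  |A|=230.7059
5. ⊥bis P2·P4 via (22.895,17.365): [(9.5484, 16.0733) (0, 17.716) (0, 0) (18.1825, 0)]  |A|=230.7059
6. ⊥bis P2·P5 via (24.175,11.66): [(9.5484, 16.0733) (0, 17.716) (0, 0) (18.1825, 0)]  |A|=230.7059
7. ⊥bis P2·P6 via (10.35,6.075): [(13.2345, 9.2112) (4.7627, 0) (18.1825, 0)]  |A|=61.8067
8. ⊥bis P2·P7 via (8.685,8.445): [(13.2345, 9.2112) (4.7627, 0) (18.1825, 0)]  |A|=61.8067
9. ⊥bis P2·P8 via (15.41,12.52): [(13.2345, 9.2112) (4.7627, 0) (18.1825, 0)]  |A|=61.8067
10. canonical 3-gon: [(13.2345, 9.2112) (4.7627, 0) (18.1825, 0)]
11. shoelace: 61.8067

Area of P2's cell: 61.8067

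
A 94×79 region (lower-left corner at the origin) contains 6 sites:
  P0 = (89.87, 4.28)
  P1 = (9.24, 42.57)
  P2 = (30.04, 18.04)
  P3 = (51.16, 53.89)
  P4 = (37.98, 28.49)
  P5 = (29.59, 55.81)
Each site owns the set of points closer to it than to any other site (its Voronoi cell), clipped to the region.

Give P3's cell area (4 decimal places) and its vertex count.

Area of P3's cell: 2245.6891 (5 vertices)

1. box [0,94]×[0,79]: [(0, 0) (94, 0) (94, 79) (0, 79)]
2. ⊥bis P3·P0 via (70.515,29.085): [(0, 0) (33.2402, 0) (94, 47.41) (94, 79) (0, 79)]  |A|=5985.6887
3. ⊥bis P3·P1 via (30.2,48.23): [(41.4864, 6.4344) (94, 47.41) (94, 79) (21.8909, 79)]  |A|=3445.771
4. ⊥bis P3·P2 via (40.6,35.965): [(32.1711, 40.9306) (62.6696, 22.9633) (94, 47.41) (94, 79) (21.8909, 79)]  |A|=3003.4148
5. ⊥bis P3·P4 via (44.57,41.19): [(30.0692, 48.7144) (69.4699, 28.2695) (94, 47.41) (94, 79) (21.8909, 79)]  |A|=2729.5515
6. ⊥bis P3·P5 via (40.375,54.85): [(39.398, 43.8738) (69.4699, 28.2695) (94, 47.41) (94, 79) (42.5247, 79)]  |A|=2245.6891
7. canonical 5-gon: [(39.398, 43.8738) (69.4699, 28.2695) (94, 47.41) (94, 79) (42.5247, 79)]
8. shoelace: 2245.6891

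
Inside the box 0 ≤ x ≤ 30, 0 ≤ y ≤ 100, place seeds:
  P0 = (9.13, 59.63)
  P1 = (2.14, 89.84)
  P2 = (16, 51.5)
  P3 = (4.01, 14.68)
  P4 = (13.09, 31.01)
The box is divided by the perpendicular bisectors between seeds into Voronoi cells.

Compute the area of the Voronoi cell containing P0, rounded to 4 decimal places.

Area of P0's cell: 578.3777

1. box [0,30]×[0,100]: [(0, 0) (30, 0) (30, 100) (0, 100)]
2. ⊥bis P0·P1 via (5.635,74.735): [(0, 73.4312) (0, 0) (30, 0) (30, 80.3726)]  |A|=2307.0563
3. ⊥bis P0·P2 via (12.565,55.565): [(0, 73.4312) (0, 44.9473) (30, 70.2979) (30, 80.3726)]  |A|=578.3777
4. ⊥bis P0·P3 via (6.57,37.155): [(0, 73.4312) (0, 44.9473) (30, 70.2979) (30, 80.3726)]  |A|=578.3777
5. ⊥bis P0·P4 via (11.11,45.32): [(0, 73.4312) (0, 44.9473) (30, 70.2979) (30, 80.3726)]  |A|=578.3777
6. canonical 4-gon: [(0, 73.4312) (0, 44.9473) (30, 70.2979) (30, 80.3726)]
7. shoelace: 578.3777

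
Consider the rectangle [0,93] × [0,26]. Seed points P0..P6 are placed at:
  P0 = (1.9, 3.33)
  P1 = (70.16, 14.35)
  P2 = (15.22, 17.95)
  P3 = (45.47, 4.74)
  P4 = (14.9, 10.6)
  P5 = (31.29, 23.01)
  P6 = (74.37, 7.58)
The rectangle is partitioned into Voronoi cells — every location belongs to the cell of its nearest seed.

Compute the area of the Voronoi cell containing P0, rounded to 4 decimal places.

1. box [0,93]×[0,26]: [(0, 0) (93, 0) (93, 26) (0, 26)]
2. ⊥bis P0·P1 via (36.03,8.84): [(0, 0) (37.4571, 0) (33.2597, 26) (0, 26)]  |A|=919.3185
3. ⊥bis P0·P2 via (8.56,10.64): [(0, 18.4389) (0, 0) (20.2384, 0)]  |A|=186.5868
4. ⊥bis P0·P3 via (23.685,4.035): [(0, 18.4389) (0, 0) (20.2384, 0)]  |A|=186.5868
5. ⊥bis P0·P4 via (8.4,6.965): [(4.0438, 14.7546) (0, 18.4389) (0, 0) (12.295, 0)]  |A|=127.9859
6. ⊥bis P0·P5 via (16.595,13.17): [(4.0438, 14.7546) (0, 18.4389) (0, 0) (12.295, 0)]  |A|=127.9859
7. ⊥bis P0·P6 via (38.135,5.455): [(4.0438, 14.7546) (0, 18.4389) (0, 0) (12.295, 0)]  |A|=127.9859
8. canonical 4-gon: [(4.0438, 14.7546) (0, 18.4389) (0, 0) (12.295, 0)]
9. shoelace: 127.9859

Area of P0's cell: 127.9859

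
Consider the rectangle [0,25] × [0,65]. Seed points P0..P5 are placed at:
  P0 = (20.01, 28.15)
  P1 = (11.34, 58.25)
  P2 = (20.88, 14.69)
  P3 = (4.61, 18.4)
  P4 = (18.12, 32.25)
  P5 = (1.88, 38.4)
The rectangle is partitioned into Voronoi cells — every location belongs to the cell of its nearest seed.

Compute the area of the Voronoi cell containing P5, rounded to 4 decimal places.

1. box [0,25]×[0,65]: [(0, 0) (25, 0) (25, 65) (0, 65)]
2. ⊥bis P5·P0 via (10.945,33.275): [(0, 13.9157) (25, 58.1352) (25, 65) (0, 65)]  |A|=724.3637
3. ⊥bis P5·P1 via (6.61,48.325): [(0, 51.4752) (0, 13.9157) (16.7276, 43.5032)]  |A|=314.1403
4. ⊥bis P5·P2 via (11.38,26.545): [(0, 51.4752) (0, 17.4256) (3.6281, 20.333) (16.7276, 43.5032)]  |A|=307.7731
5. ⊥bis P5·P3 via (3.245,28.4): [(0, 51.4752) (0, 27.9571) (8.6023, 29.1313) (16.7276, 43.5032)]  |A|=253.7463
6. ⊥bis P5·P4 via (10,35.325): [(13.6521, 44.9689) (0, 51.4752) (0, 27.9571) (7.6028, 28.9948)]  |A|=218.1207
7. canonical 4-gon: [(13.6521, 44.9689) (0, 51.4752) (0, 27.9571) (7.6028, 28.9948)]
8. shoelace: 218.1207

Area of P5's cell: 218.1207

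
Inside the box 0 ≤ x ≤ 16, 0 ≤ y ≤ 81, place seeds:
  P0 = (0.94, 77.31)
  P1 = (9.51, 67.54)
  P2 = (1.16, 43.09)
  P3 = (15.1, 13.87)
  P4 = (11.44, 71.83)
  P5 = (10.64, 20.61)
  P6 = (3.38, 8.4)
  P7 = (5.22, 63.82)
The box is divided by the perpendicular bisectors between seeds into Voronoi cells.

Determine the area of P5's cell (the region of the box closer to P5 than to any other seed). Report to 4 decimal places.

Area of P5's cell: 260.0931

1. box [0,16]×[0,81]: [(0, 0) (16, 0) (16, 81) (0, 81)]
2. ⊥bis P5·P0 via (5.79,48.96): [(0, 47.9695) (0, 0) (16, 0) (16, 50.7067)]  |A|=789.4092
3. ⊥bis P5·P1 via (10.075,44.075): [(0, 43.8324) (0, 0) (16, 0) (16, 44.2177)]  |A|=704.4006
4. ⊥bis P5·P2 via (5.9,31.85): [(0, 29.3619) (0, 0) (16, 0) (16, 36.1093)]  |A|=523.7694
5. ⊥bis P5·P3 via (12.87,17.24): [(0, 29.3619) (0, 8.7236) (16, 19.3112) (16, 36.1093)]  |A|=299.4907
6. ⊥bis P5·P4 via (11.04,46.22): [(0, 29.3619) (0, 8.7236) (16, 19.3112) (16, 36.1093)]  |A|=299.4907
7. ⊥bis P5·P6 via (7.01,14.505): [(0, 29.3619) (0, 18.6731) (7.9196, 13.9642) (16, 19.3112) (16, 36.1093)]  |A|=260.0931
8. ⊥bis P5·P7 via (7.93,42.215): [(0, 29.3619) (0, 18.6731) (7.9196, 13.9642) (16, 19.3112) (16, 36.1093)]  |A|=260.0931
9. canonical 5-gon: [(0, 29.3619) (0, 18.6731) (7.9196, 13.9642) (16, 19.3112) (16, 36.1093)]
10. shoelace: 260.0931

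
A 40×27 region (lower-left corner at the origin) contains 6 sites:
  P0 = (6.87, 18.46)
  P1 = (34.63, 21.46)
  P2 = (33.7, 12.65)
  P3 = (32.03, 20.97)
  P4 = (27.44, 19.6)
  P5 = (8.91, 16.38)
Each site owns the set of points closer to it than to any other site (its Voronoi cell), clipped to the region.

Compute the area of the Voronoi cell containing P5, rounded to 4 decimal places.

1. box [0,40]×[0,27]: [(0, 0) (40, 0) (40, 27) (0, 27)]
2. ⊥bis P5·P0 via (7.89,17.42): [(0, 9.6817) (0, 0) (40, 0) (40, 27) (17.6578, 27)]  |A|=927.0984
3. ⊥bis P5·P1 via (21.77,18.92): [(0, 9.6817) (0, 0) (25.5069, 0) (20.1741, 27) (17.6578, 27)]  |A|=463.7922
4. ⊥bis P5·P2 via (21.305,14.515): [(0, 9.6817) (0, 0) (19.121, 0) (21.8823, 18.3516) (20.1741, 27) (17.6578, 27)]  |A|=405.1965
5. ⊥bis P5·P3 via (20.47,18.675): [(0, 9.6817) (0, 0) (19.121, 0) (21.3011, 14.4889) (18.8172, 27) (17.6578, 27)]  |A|=390.8962
6. ⊥bis P5·P4 via (18.175,17.99): [(16.762, 26.1214) (0, 9.6817) (0, 0) (19.121, 0) (20.1327, 6.7239)]  |A|=352.0208
7. canonical 5-gon: [(16.762, 26.1214) (0, 9.6817) (0, 0) (19.121, 0) (20.1327, 6.7239)]
8. shoelace: 352.0208

Area of P5's cell: 352.0208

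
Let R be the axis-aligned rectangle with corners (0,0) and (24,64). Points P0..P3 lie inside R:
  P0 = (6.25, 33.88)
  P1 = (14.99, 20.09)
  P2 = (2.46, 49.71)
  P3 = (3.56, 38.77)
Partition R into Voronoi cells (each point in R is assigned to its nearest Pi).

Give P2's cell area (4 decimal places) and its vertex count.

1. box [0,24]×[0,64]: [(0, 0) (24, 0) (24, 64) (0, 64)]
2. ⊥bis P2·P0 via (4.355,41.795): [(0, 40.7523) (24, 46.4984) (24, 64) (0, 64)]  |A|=488.9914
3. ⊥bis P2·P1 via (8.725,34.9): [(0, 40.7523) (24, 46.4984) (24, 64) (0, 64)]  |A|=488.9914
4. ⊥bis P2·P3 via (3.01,44.24): [(0, 43.9373) (22.9352, 46.2434) (24, 46.4984) (24, 64) (0, 64)]  |A|=452.4669
5. canonical 5-gon: [(0, 43.9373) (22.9352, 46.2434) (24, 46.4984) (24, 64) (0, 64)]
6. shoelace: 452.4669

Area of P2's cell: 452.4669 (5 vertices)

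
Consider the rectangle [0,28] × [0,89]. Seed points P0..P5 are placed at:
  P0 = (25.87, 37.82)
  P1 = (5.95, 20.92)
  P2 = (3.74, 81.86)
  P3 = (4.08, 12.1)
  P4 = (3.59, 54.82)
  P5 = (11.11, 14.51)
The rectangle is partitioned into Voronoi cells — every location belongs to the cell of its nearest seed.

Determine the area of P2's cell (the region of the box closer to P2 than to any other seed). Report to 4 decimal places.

1. box [0,28]×[0,89]: [(0, 0) (28, 0) (28, 89) (0, 89)]
2. ⊥bis P2·P0 via (14.805,59.84): [(0, 52.4005) (28, 66.4705) (28, 89) (0, 89)]  |A|=827.8063
3. ⊥bis P2·P1 via (4.845,51.39): [(0, 52.4005) (28, 66.4705) (28, 89) (0, 89)]  |A|=827.8063
4. ⊥bis P2·P3 via (3.91,46.98): [(0, 52.4005) (28, 66.4705) (28, 89) (0, 89)]  |A|=827.8063
5. ⊥bis P2·P4 via (3.665,68.34): [(0, 68.3603) (28, 68.205) (28, 89) (0, 89)]  |A|=580.0853
6. ⊥bis P2·P5 via (7.425,48.185): [(0, 68.3603) (28, 68.205) (28, 89) (0, 89)]  |A|=580.0853
7. canonical 4-gon: [(0, 68.3603) (28, 68.205) (28, 89) (0, 89)]
8. shoelace: 580.0853

Area of P2's cell: 580.0853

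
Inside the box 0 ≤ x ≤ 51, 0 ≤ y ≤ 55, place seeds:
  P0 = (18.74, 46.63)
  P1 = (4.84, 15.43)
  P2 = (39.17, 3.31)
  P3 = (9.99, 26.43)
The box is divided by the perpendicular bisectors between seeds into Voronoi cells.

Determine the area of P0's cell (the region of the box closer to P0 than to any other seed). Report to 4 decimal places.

Area of P0's cell: 1068.4509

1. box [0,51]×[0,55]: [(0, 0) (51, 0) (51, 55) (0, 55)]
2. ⊥bis P0·P1 via (11.79,31.03): [(0, 36.2826) (51, 13.5614) (51, 55) (0, 55)]  |A|=1533.977
3. ⊥bis P0·P2 via (28.955,24.97): [(0, 36.2826) (27.2243, 24.1538) (51, 35.3666) (51, 55) (0, 55)]  |A|=1274.7613
4. ⊥bis P0·P3 via (14.365,36.53): [(0, 42.7525) (34.7466, 27.7013) (51, 35.3666) (51, 55) (0, 55)]  |A|=1068.4509
5. canonical 5-gon: [(0, 42.7525) (34.7466, 27.7013) (51, 35.3666) (51, 55) (0, 55)]
6. shoelace: 1068.4509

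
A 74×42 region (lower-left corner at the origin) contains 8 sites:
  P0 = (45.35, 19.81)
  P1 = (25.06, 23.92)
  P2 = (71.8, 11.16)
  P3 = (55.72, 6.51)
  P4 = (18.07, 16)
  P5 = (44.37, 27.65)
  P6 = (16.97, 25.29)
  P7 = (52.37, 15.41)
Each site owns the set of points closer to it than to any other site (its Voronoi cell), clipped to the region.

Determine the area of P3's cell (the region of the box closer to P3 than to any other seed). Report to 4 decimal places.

1. box [0,74]×[0,42]: [(0, 0) (74, 0) (74, 42) (0, 42)]
2. ⊥bis P3·P0 via (50.535,13.16): [(33.6567, 0) (74, 0) (74, 31.4556)]  |A|=634.5123
3. ⊥bis P3·P1 via (40.39,15.215): [(33.6567, 0) (74, 0) (74, 31.4556)]  |A|=634.5123
4. ⊥bis P3·P2 via (63.76,8.835): [(60.3062, 20.7786) (33.6567, 0) (66.3149, 0)]  |A|=339.2954
5. ⊥bis P3·P4 via (36.895,11.255): [(60.3062, 20.7786) (34.1563, 0.3895) (34.0581, 0) (66.3149, 0)]  |A|=339.2172
6. ⊥bis P3·P5 via (50.045,17.08): [(60.3062, 20.7786) (34.1563, 0.3895) (34.0581, 0) (66.3149, 0)]  |A|=339.2172
7. ⊥bis P3·P6 via (36.345,15.9): [(60.3062, 20.7786) (34.1563, 0.3895) (34.0581, 0) (66.3149, 0)]  |A|=339.2172
8. ⊥bis P3·P7 via (54.045,10.96): [(62.2522, 14.0492) (41.804, 6.3524) (34.1563, 0.3895) (34.0581, 0) (66.3149, 0)]  |A|=262.9266
9. canonical 5-gon: [(62.2522, 14.0492) (41.804, 6.3524) (34.1563, 0.3895) (34.0581, 0) (66.3149, 0)]
10. shoelace: 262.9266

Area of P3's cell: 262.9266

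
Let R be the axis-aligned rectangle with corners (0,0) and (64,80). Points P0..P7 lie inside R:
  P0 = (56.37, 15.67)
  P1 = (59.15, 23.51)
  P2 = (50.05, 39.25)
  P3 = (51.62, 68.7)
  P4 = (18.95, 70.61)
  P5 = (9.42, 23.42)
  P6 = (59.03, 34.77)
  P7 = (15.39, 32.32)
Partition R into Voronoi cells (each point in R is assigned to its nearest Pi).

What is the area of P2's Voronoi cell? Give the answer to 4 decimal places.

Area of P2's cell: 685.5295

1. box [0,64]×[0,80]: [(0, 0) (64, 0) (64, 80) (0, 80)]
2. ⊥bis P2·P0 via (53.21,27.46): [(0, 13.1985) (64, 30.352) (64, 80) (0, 80)]  |A|=3726.3862
3. ⊥bis P2·P1 via (54.6,31.38): [(0, 13.1985) (43.1611, 24.7667) (64, 36.8146) (64, 80) (0, 80)]  |A|=3659.0495
4. ⊥bis P2·P3 via (50.835,53.975): [(0, 56.685) (0, 13.1985) (43.1611, 24.7667) (64, 36.8146) (64, 53.2732)]  |A|=2057.7124
5. ⊥bis P2·P4 via (34.5,54.93): [(34.4195, 54.8501) (0, 20.716) (0, 13.1985) (43.1611, 24.7667) (64, 36.8146) (64, 53.2732)]  |A|=1438.6954
6. ⊥bis P2·P5 via (29.735,31.335): [(34.4195, 54.8501) (24.4321, 44.9456) (33.3216, 22.1294) (43.1611, 24.7667) (64, 36.8146) (64, 53.2732)]  |A|=927.0287
7. ⊥bis P2·P6 via (54.54,37.01): [(62.6884, 53.3431) (34.4195, 54.8501) (24.4321, 44.9456) (33.3216, 22.1294) (43.1611, 24.7667) (50.5685, 29.0492)]  |A|=800.1403
8. ⊥bis P2·P7 via (32.72,35.785): [(62.6884, 53.3431) (34.4195, 54.8501) (29.8201, 50.2889) (35.3421, 22.671) (43.1611, 24.7667) (50.5685, 29.0492)]  |A|=685.5295
9. canonical 6-gon: [(62.6884, 53.3431) (34.4195, 54.8501) (29.8201, 50.2889) (35.3421, 22.671) (43.1611, 24.7667) (50.5685, 29.0492)]
10. shoelace: 685.5295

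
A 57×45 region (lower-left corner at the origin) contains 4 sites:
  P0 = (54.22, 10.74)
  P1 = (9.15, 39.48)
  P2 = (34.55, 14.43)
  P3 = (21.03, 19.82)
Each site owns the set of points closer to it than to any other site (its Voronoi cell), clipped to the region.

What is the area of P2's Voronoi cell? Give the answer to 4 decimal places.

Area of P2's cell: 733.5770

1. box [0,57]×[0,45]: [(0, 0) (57, 0) (57, 45) (0, 45)]
2. ⊥bis P2·P0 via (44.385,12.585): [(0, 0) (42.0241, 0) (50.4659, 45) (0, 45)]  |A|=2081.0253
3. ⊥bis P2·P1 via (21.85,26.955): [(0, 4.7997) (0, 0) (42.0241, 0) (50.4659, 45) (39.6463, 45)]  |A|=1284.128
4. ⊥bis P2·P3 via (27.79,17.125): [(38.3984, 43.7346) (20.9628, 0) (42.0241, 0) (50.4659, 45) (39.6463, 45)]  |A|=733.577
5. canonical 5-gon: [(38.3984, 43.7346) (20.9628, 0) (42.0241, 0) (50.4659, 45) (39.6463, 45)]
6. shoelace: 733.577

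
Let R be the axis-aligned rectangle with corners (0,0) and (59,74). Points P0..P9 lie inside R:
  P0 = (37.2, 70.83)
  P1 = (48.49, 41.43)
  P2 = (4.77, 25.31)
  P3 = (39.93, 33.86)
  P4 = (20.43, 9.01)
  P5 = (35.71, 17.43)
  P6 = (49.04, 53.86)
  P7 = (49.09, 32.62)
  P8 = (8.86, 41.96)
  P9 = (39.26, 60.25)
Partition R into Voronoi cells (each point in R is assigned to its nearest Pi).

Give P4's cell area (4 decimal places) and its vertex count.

1. box [0,59]×[0,74]: [(0, 0) (59, 0) (59, 74) (0, 74)]
2. ⊥bis P4·P0 via (28.815,39.92): [(0, 47.7367) (0, 0) (59, 0) (59, 31.7317)]  |A|=2344.3166
3. ⊥bis P4·P1 via (34.46,25.22): [(12.2996, 44.4002) (0, 47.7367) (0, 0) (59, 0) (59, 3.9803)]  |A|=1696.3156
4. ⊥bis P4·P2 via (12.6,17.16): [(27.3735, 31.3535) (0, 5.0547) (0, 0) (59, 0) (59, 3.9803)]  |A|=1057.0505
5. ⊥bis P4·P3 via (30.18,21.435): [(22.9528, 27.1063) (0, 5.0547) (0, 0) (57.4959, 0)]  |A|=837.2595
6. ⊥bis P4·P5 via (28.07,13.22): [(21.2954, 25.514) (0, 5.0547) (0, 0) (35.3548, 0)]  |A|=504.8431
7. ⊥bis P4·P6 via (34.735,31.435): [(21.2954, 25.514) (0, 5.0547) (0, 0) (35.3548, 0)]  |A|=504.8431
8. ⊥bis P4·P7 via (34.76,20.815): [(21.2954, 25.514) (0, 5.0547) (0, 0) (35.3548, 0)]  |A|=504.8431
9. ⊥bis P4·P8 via (14.645,25.485): [(21.2954, 25.514) (0, 5.0547) (0, 0) (35.3548, 0)]  |A|=504.8431
10. ⊥bis P4·P9 via (29.845,34.63): [(21.2954, 25.514) (0, 5.0547) (0, 0) (35.3548, 0)]  |A|=504.8431
11. canonical 4-gon: [(21.2954, 25.514) (0, 5.0547) (0, 0) (35.3548, 0)]
12. shoelace: 504.8431

Area of P4's cell: 504.8431 (4 vertices)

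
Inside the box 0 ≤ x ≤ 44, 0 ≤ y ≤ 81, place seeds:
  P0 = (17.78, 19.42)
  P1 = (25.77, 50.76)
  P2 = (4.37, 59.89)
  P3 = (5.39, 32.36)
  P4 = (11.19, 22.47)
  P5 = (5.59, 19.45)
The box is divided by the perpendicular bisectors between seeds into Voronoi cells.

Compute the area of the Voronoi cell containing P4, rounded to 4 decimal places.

Area of P4's cell: 110.2830

1. box [0,44]×[0,81]: [(0, 0) (44, 0) (44, 81) (0, 81)]
2. ⊥bis P4·P0 via (14.485,20.945): [(0, 0) (4.7912, 0) (42.2798, 81) (0, 81)]  |A|=1906.3749
3. ⊥bis P4·P1 via (18.48,36.615): [(0, 46.1392) (0, 0) (4.7912, 0) (21.1101, 35.2595)]  |A|=571.4681
4. ⊥bis P4·P2 via (7.78,41.18): [(9.1411, 41.4281) (0, 39.7621) (0, 0) (4.7912, 0) (21.1101, 35.2595)]  |A|=542.3213
5. ⊥bis P4·P3 via (8.29,27.415): [(0, 22.5533) (0, 0) (4.7912, 0) (20.9029, 34.8118)]  |A|=319.1097
6. ⊥bis P4·P5 via (8.39,20.96): [(5.7213, 25.9086) (11.6738, 14.8709) (20.9029, 34.8118)]  |A|=110.283
7. canonical 3-gon: [(5.7213, 25.9086) (11.6738, 14.8709) (20.9029, 34.8118)]
8. shoelace: 110.283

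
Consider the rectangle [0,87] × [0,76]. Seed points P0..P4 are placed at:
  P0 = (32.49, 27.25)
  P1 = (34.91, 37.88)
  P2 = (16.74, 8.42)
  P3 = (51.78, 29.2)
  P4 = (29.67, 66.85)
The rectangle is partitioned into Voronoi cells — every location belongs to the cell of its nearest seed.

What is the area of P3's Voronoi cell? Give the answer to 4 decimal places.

1. box [0,87]×[0,76]: [(0, 0) (87, 0) (87, 76) (0, 76)]
2. ⊥bis P3·P0 via (42.135,28.225): [(44.9882, 0) (87, 0) (87, 76) (37.3055, 76)]  |A|=3484.8388
3. ⊥bis P3·P1 via (43.345,33.54): [(41.8846, 30.7017) (44.9882, 0) (87, 0) (87, 76) (65.1916, 76)]  |A|=2853.2413
4. ⊥bis P3·P2 via (34.26,18.81): [(41.8846, 30.7017) (44.9005, 0.8676) (45.415, 0) (87, 0) (87, 76) (65.1916, 76)]  |A|=2853.0561
5. ⊥bis P3·P4 via (40.725,48.025): [(55.1592, 56.5015) (41.8846, 30.7017) (44.9005, 0.8676) (45.415, 0) (87, 0) (87, 75.2)]  |A|=2627.7054
6. canonical 6-gon: [(55.1592, 56.5015) (41.8846, 30.7017) (44.9005, 0.8676) (45.415, 0) (87, 0) (87, 75.2)]
7. shoelace: 2627.7054

Area of P3's cell: 2627.7054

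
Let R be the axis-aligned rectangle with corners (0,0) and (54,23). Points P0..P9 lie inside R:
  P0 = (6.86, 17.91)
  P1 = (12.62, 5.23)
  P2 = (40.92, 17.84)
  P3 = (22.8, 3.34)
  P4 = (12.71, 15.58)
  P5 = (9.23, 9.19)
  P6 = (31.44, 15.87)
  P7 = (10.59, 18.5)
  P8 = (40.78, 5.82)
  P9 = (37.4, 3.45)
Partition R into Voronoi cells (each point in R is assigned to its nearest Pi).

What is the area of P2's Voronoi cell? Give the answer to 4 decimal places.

1. box [0,54]×[0,23]: [(0, 0) (54, 0) (54, 23) (0, 23)]
2. ⊥bis P2·P0 via (23.89,17.875): [(23.8533, 0) (54, 0) (54, 23) (23.9005, 23)]  |A|=692.8313
3. ⊥bis P2·P1 via (26.77,11.535): [(23.8903, 17.9979) (31.9098, 0) (54, 0) (54, 23) (23.9005, 23)]  |A|=620.3311
4. ⊥bis P2·P3 via (31.86,10.59): [(23.8955, 20.5429) (40.3343, 0) (54, 0) (54, 23) (23.9005, 23)]  |A|=523.5468
5. ⊥bis P2·P4 via (26.815,16.71): [(26.7986, 16.915) (40.3343, 0) (54, 0) (54, 23) (26.3111, 23)]  |A|=512.637
6. ⊥bis P2·P5 via (25.075,13.515): [(26.7986, 16.915) (40.3343, 0) (54, 0) (54, 23) (26.3111, 23)]  |A|=512.637
7. ⊥bis P2·P6 via (36.18,16.855): [(39.4539, 1.1002) (40.3343, 0) (54, 0) (54, 23) (34.903, 23)]  |A|=383.9071
8. ⊥bis P2·P7 via (25.755,18.17): [(39.4539, 1.1002) (40.3343, 0) (54, 0) (54, 23) (34.903, 23)]  |A|=383.9071
9. ⊥bis P2·P8 via (40.85,11.83): [(37.2154, 11.8723) (54, 11.6768) (54, 23) (34.903, 23)]  |A|=201.2796
10. ⊥bis P2·P9 via (39.16,10.645): [(37.2154, 11.8723) (54, 11.6768) (54, 23) (34.903, 23)]  |A|=201.2796
11. canonical 4-gon: [(37.2154, 11.8723) (54, 11.6768) (54, 23) (34.903, 23)]
12. shoelace: 201.2796

Area of P2's cell: 201.2796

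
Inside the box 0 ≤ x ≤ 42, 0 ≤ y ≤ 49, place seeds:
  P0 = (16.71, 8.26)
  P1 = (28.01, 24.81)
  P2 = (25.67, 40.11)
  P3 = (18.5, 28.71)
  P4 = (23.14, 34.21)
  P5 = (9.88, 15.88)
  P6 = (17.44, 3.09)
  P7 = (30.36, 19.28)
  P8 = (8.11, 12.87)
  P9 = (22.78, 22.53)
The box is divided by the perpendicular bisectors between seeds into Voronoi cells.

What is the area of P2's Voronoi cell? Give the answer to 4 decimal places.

1. box [0,42]×[0,49]: [(0, 0) (42, 0) (42, 49) (0, 49)]
2. ⊥bis P2·P0 via (21.19,24.185): [(0, 30.1461) (42, 18.3308) (42, 49) (0, 49)]  |A|=1039.9851
3. ⊥bis P2·P1 via (26.84,32.46): [(0, 30.1461) (4.1245, 28.9859) (42, 34.7786) (42, 49) (0, 49)]  |A|=728.4998
4. ⊥bis P2·P3 via (22.085,34.41): [(0, 48.3003) (25.5091, 32.2564) (42, 34.7786) (42, 49) (0, 49)]  |A|=477.8012
5. ⊥bis P2·P4 via (24.405,37.16): [(0, 48.3003) (3.3733, 46.1787) (33.1242, 33.4211) (42, 34.7786) (42, 49) (0, 49)]  |A|=411.9012
6. ⊥bis P2·P5 via (17.775,27.995): [(0, 48.3003) (3.3733, 46.1787) (33.1242, 33.4211) (42, 34.7786) (42, 49) (0, 49)]  |A|=411.9012
7. ⊥bis P2·P6 via (21.555,21.6): [(0, 48.3003) (3.3733, 46.1787) (33.1242, 33.4211) (42, 34.7786) (42, 49) (0, 49)]  |A|=411.9012
8. ⊥bis P2·P7 via (28.015,29.695): [(0, 48.3003) (3.3733, 46.1787) (33.1242, 33.4211) (42, 34.7786) (42, 49) (0, 49)]  |A|=411.9012
9. ⊥bis P2·P8 via (16.89,26.49): [(0, 48.3003) (3.3733, 46.1787) (33.1242, 33.4211) (42, 34.7786) (42, 49) (0, 49)]  |A|=411.9012
10. ⊥bis P2·P9 via (24.225,31.32): [(0, 48.3003) (3.3733, 46.1787) (33.1242, 33.4211) (42, 34.7786) (42, 49) (0, 49)]  |A|=411.9012
11. canonical 6-gon: [(0, 48.3003) (3.3733, 46.1787) (33.1242, 33.4211) (42, 34.7786) (42, 49) (0, 49)]
12. shoelace: 411.9012

Area of P2's cell: 411.9012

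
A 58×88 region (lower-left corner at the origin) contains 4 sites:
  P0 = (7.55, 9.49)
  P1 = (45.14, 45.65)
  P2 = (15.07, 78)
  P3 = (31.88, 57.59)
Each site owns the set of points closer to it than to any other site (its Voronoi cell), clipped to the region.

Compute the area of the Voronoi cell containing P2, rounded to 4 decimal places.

Area of P2's cell: 949.0849

1. box [0,58]×[0,88]: [(0, 0) (58, 0) (58, 88) (0, 88)]
2. ⊥bis P2·P0 via (11.31,43.745): [(0, 44.9864) (58, 38.6201) (58, 88) (0, 88)]  |A|=2679.4111
3. ⊥bis P2·P1 via (30.105,61.825): [(0, 44.9864) (10.7234, 43.8094) (58, 87.754) (58, 88) (0, 88)]  |A|=1517.9687
4. ⊥bis P2·P3 via (23.475,67.795): [(0, 48.4606) (48.0071, 88) (0, 88)]  |A|=949.0849
5. canonical 3-gon: [(0, 48.4606) (48.0071, 88) (0, 88)]
6. shoelace: 949.0849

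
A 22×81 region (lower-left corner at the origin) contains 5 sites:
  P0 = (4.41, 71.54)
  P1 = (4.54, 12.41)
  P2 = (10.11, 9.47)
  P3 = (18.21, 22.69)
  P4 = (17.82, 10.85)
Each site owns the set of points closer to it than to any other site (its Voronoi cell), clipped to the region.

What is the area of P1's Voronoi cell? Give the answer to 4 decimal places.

1. box [0,22]×[0,81]: [(0, 0) (22, 0) (22, 81) (0, 81)]
2. ⊥bis P1·P0 via (4.475,41.975): [(0, 41.9652) (0, 0) (22, 0) (22, 42.0135)]  |A|=923.7656
3. ⊥bis P1·P2 via (7.325,10.94): [(0, 41.9652) (0, 0) (1.5506, 0) (22, 38.7426) (22, 42.0135)]  |A|=527.6331
4. ⊥bis P1·P3 via (11.375,17.55): [(0, 32.6761) (0, 0) (1.5506, 0) (11.0453, 17.9884)]  |A|=194.4052
5. ⊥bis P1·P4 via (11.18,11.63): [(0, 32.6761) (0, 0) (1.5506, 0) (11.0453, 17.9884)]  |A|=194.4052
6. canonical 4-gon: [(0, 32.6761) (0, 0) (1.5506, 0) (11.0453, 17.9884)]
7. shoelace: 194.4052

Area of P1's cell: 194.4052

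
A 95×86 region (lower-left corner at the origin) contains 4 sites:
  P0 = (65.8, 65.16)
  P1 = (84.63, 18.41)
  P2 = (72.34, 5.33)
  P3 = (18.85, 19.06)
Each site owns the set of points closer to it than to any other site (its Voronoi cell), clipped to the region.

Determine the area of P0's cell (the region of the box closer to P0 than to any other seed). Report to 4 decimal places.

1. box [0,95]×[0,86]: [(0, 0) (95, 0) (95, 86) (0, 86)]
2. ⊥bis P0·P1 via (75.215,41.785): [(0, 11.4898) (95, 49.754) (95, 86) (0, 86)]  |A|=5260.9165
3. ⊥bis P0·P2 via (69.07,35.245): [(0, 27.695) (55.2188, 33.7309) (95, 49.754) (95, 86) (0, 86)]  |A|=4813.5021
4. ⊥bis P0·P3 via (42.325,42.11): [(0, 85.2154) (51.0047, 33.2703) (55.2188, 33.7309) (95, 49.754) (95, 86) (0, 86)]  |A|=3346.597
5. canonical 6-gon: [(0, 85.2154) (51.0047, 33.2703) (55.2188, 33.7309) (95, 49.754) (95, 86) (0, 86)]
6. shoelace: 3346.597

Area of P0's cell: 3346.5970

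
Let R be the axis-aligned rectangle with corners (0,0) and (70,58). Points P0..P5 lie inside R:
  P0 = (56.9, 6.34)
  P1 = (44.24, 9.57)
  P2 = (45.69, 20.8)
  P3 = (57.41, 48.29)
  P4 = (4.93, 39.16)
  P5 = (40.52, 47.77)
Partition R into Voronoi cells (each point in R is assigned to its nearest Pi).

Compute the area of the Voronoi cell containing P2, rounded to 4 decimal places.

1. box [0,70]×[0,58]: [(0, 0) (70, 0) (70, 58) (0, 58)]
2. ⊥bis P2·P0 via (51.295,13.57): [(0, 0) (33.7908, 0) (70, 28.0709) (70, 58) (0, 58)]  |A|=3551.7874
3. ⊥bis P2·P1 via (44.965,15.185): [(0, 20.9908) (52.177, 14.2538) (70, 28.0709) (70, 58) (0, 58)]  |A|=2763.3448
4. ⊥bis P2·P3 via (51.55,34.545): [(0, 56.5227) (0, 20.9908) (52.177, 14.2538) (68.8417, 27.1729)]  |A|=1616.2121
5. ⊥bis P2·P4 via (25.31,29.98): [(31.2623, 43.1944) (20.0923, 18.3965) (52.177, 14.2538) (68.8417, 27.1729)]  |A|=797.1957
6. ⊥bis P2·P5 via (43.105,34.285): [(49.3513, 35.4824) (25.7507, 30.9583) (20.0923, 18.3965) (52.177, 14.2538) (68.8417, 27.1729)]  |A|=665.2732
7. canonical 5-gon: [(49.3513, 35.4824) (25.7507, 30.9583) (20.0923, 18.3965) (52.177, 14.2538) (68.8417, 27.1729)]
8. shoelace: 665.2732

Area of P2's cell: 665.2732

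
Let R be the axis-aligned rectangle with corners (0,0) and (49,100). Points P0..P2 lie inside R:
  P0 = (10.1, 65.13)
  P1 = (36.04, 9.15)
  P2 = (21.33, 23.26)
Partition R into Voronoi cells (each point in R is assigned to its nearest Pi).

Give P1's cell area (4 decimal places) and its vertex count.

1. box [0,49]×[0,100]: [(0, 0) (49, 0) (49, 100) (0, 100)]
2. ⊥bis P1·P0 via (23.07,37.14): [(0, 26.4498) (0, 0) (49, 0) (49, 49.1554)]  |A|=1852.329
3. ⊥bis P1·P2 via (28.685,16.205): [(13.141, 0) (49, 0) (49, 37.3839)]  |A|=670.2742
4. canonical 3-gon: [(13.141, 0) (49, 0) (49, 37.3839)]
5. shoelace: 670.2742

Area of P1's cell: 670.2742 (3 vertices)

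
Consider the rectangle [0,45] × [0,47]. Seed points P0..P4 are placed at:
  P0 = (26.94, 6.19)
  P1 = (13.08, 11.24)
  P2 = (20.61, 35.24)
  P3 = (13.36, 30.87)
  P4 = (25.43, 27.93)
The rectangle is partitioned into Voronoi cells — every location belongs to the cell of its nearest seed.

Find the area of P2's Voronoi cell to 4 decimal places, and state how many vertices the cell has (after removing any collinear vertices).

1. box [0,45]×[0,47]: [(0, 0) (45, 0) (45, 47) (0, 47)]
2. ⊥bis P2·P0 via (23.775,20.715): [(0, 15.5344) (45, 25.3399) (45, 47) (0, 47)]  |A|=1195.327
3. ⊥bis P2·P1 via (16.845,23.24): [(0, 28.5251) (24.4347, 20.8587) (45, 25.3399) (45, 47) (0, 47)]  |A|=1036.6154
4. ⊥bis P2·P3 via (16.985,33.055): [(24.3135, 20.8968) (24.4347, 20.8587) (45, 25.3399) (45, 47) (8.5795, 47)]  |A|=700.0443
5. ⊥bis P2·P4 via (23.02,31.585): [(19.3354, 29.1555) (45, 46.078) (45, 47) (8.5795, 47)]  |A|=336.784
6. canonical 4-gon: [(19.3354, 29.1555) (45, 46.078) (45, 47) (8.5795, 47)]
7. shoelace: 336.784

Area of P2's cell: 336.7840 (4 vertices)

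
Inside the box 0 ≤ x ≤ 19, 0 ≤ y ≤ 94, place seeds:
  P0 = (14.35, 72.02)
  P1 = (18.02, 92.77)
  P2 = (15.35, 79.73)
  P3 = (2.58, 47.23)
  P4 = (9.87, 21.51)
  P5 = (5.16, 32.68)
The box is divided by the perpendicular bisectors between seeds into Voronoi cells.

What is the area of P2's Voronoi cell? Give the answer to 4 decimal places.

1. box [0,19]×[0,94]: [(0, 0) (19, 0) (19, 94) (0, 94)]
2. ⊥bis P2·P0 via (14.85,75.875): [(0, 77.8011) (19, 75.3367) (19, 94) (0, 94)]  |A|=331.1908
3. ⊥bis P2·P1 via (16.685,86.25): [(0, 89.6663) (0, 77.8011) (19, 75.3367) (19, 85.776)]  |A|=211.8929
4. ⊥bis P2·P3 via (8.965,63.48): [(0, 89.6663) (0, 77.8011) (19, 75.3367) (19, 85.776)]  |A|=211.8929
5. ⊥bis P2·P4 via (12.61,50.62): [(0, 89.6663) (0, 77.8011) (19, 75.3367) (19, 85.776)]  |A|=211.8929
6. ⊥bis P2·P5 via (10.255,56.205): [(0, 89.6663) (0, 77.8011) (19, 75.3367) (19, 85.776)]  |A|=211.8929
7. canonical 4-gon: [(0, 89.6663) (0, 77.8011) (19, 75.3367) (19, 85.776)]
8. shoelace: 211.8929

Area of P2's cell: 211.8929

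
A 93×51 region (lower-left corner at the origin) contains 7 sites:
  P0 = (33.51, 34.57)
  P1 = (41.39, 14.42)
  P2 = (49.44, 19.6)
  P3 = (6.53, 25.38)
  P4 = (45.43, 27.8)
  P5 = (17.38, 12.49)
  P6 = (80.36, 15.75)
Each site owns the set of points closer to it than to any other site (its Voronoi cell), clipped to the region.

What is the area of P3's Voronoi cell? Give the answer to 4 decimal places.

1. box [0,93]×[0,51]: [(0, 0) (93, 0) (93, 51) (0, 51)]
2. ⊥bis P3·P0 via (20.02,29.975): [(0, 0) (30.2302, 0) (12.8584, 51) (0, 51)]  |A|=1098.7586
3. ⊥bis P3·P1 via (23.96,19.9): [(0, 0) (17.7034, 0) (23.7161, 19.1241) (12.8584, 51) (0, 51)]  |A|=978.9773
4. ⊥bis P3·P2 via (27.985,22.49): [(0, 0) (17.7034, 0) (23.7161, 19.1241) (12.8584, 51) (0, 51)]  |A|=978.9773
5. ⊥bis P3·P4 via (25.98,26.59): [(0, 0) (17.7034, 0) (23.7161, 19.1241) (12.8584, 51) (0, 51)]  |A|=978.9773
6. ⊥bis P3·P5 via (11.955,18.935): [(0, 8.872) (21.1454, 26.6709) (12.8584, 51) (0, 51)]  |A|=601.8237
7. ⊥bis P3·P6 via (43.445,20.565): [(0, 8.872) (21.1454, 26.6709) (12.8584, 51) (0, 51)]  |A|=601.8237
8. canonical 4-gon: [(0, 8.872) (21.1454, 26.6709) (12.8584, 51) (0, 51)]
9. shoelace: 601.8237

Area of P3's cell: 601.8237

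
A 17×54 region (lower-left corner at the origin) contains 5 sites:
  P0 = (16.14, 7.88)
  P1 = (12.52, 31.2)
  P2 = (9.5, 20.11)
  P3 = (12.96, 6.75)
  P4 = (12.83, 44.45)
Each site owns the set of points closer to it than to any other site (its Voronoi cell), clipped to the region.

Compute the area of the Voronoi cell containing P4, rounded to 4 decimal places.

Area of P4's cell: 273.3145

1. box [0,17]×[0,54]: [(0, 0) (17, 0) (17, 54) (0, 54)]
2. ⊥bis P4·P0 via (14.485,26.165): [(0, 24.8539) (17, 26.3926) (17, 54) (0, 54)]  |A|=482.4041
3. ⊥bis P4·P1 via (12.675,37.825): [(0, 38.1215) (17, 37.7238) (17, 54) (0, 54)]  |A|=273.3145
4. ⊥bis P4·P2 via (11.165,32.28): [(0, 38.1215) (17, 37.7238) (17, 54) (0, 54)]  |A|=273.3145
5. ⊥bis P4·P3 via (12.895,25.6): [(0, 38.1215) (17, 37.7238) (17, 54) (0, 54)]  |A|=273.3145
6. canonical 4-gon: [(0, 38.1215) (17, 37.7238) (17, 54) (0, 54)]
7. shoelace: 273.3145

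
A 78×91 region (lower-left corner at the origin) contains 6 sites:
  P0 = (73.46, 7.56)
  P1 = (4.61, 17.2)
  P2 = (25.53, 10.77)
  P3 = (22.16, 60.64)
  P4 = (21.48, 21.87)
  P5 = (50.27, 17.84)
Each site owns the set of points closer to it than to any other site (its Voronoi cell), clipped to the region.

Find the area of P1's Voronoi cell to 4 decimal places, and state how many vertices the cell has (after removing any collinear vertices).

1. box [0,78]×[0,91]: [(0, 0) (78, 0) (78, 91) (0, 91)]
2. ⊥bis P1·P0 via (39.035,12.38): [(0, 0) (37.3016, 0) (50.0429, 91) (0, 91)]  |A|=3974.1776
3. ⊥bis P1·P2 via (15.07,13.985): [(0, 0) (10.7716, 0) (38.7414, 91) (0, 91)]  |A|=2252.8409
4. ⊥bis P1·P3 via (13.385,38.92): [(0, 44.3276) (0, 0) (10.7716, 0) (21.7014, 35.5601)]  |A|=672.5038
5. ⊥bis P1·P4 via (13.045,19.535): [(6.9603, 41.5156) (0, 44.3276) (0, 0) (10.7716, 0) (14.8129, 13.1486)]  |A|=486.8061
6. ⊥bis P1·P5 via (27.44,17.52): [(6.9603, 41.5156) (0, 44.3276) (0, 0) (10.7716, 0) (14.8129, 13.1486)]  |A|=486.8061
7. canonical 5-gon: [(6.9603, 41.5156) (0, 44.3276) (0, 0) (10.7716, 0) (14.8129, 13.1486)]
8. shoelace: 486.8061

Area of P1's cell: 486.8061 (5 vertices)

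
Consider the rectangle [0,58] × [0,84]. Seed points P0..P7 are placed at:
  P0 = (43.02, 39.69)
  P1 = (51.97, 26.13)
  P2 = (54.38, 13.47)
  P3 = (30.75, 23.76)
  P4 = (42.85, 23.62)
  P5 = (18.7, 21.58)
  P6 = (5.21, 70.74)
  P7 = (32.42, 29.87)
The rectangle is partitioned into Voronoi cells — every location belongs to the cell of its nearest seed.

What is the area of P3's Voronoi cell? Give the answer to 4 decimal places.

Area of P3's cell: 275.1963

1. box [0,58]×[0,84]: [(0, 0) (58, 0) (58, 84) (0, 84)]
2. ⊥bis P3·P0 via (36.885,31.725): [(0, 60.1355) (0, 0) (58, 0) (58, 15.4613)]  |A|=2192.3061
3. ⊥bis P3·P1 via (41.36,24.945): [(40.9527, 28.5919) (0, 60.1355) (0, 0) (44.146, 0)]  |A|=1862.464
4. ⊥bis P3·P2 via (42.565,18.615): [(42.1686, 17.7048) (40.9527, 28.5919) (0, 60.1355) (0, 0) (34.4588, 0)]  |A|=1776.7092
5. ⊥bis P3·P4 via (36.8,23.69): [(36.5823, 4.8764) (36.8929, 31.7189) (0, 60.1355) (0, 0) (34.4588, 0)]  |A|=1683.5272
6. ⊥bis P3·P5 via (24.725,22.67): [(36.5823, 4.8764) (36.8929, 31.7189) (20.8528, 44.0737) (28.8263, 0) (34.4588, 0)]  |A|=421.2898
7. ⊥bis P3·P6 via (17.98,47.25): [(36.5823, 4.8764) (36.8929, 31.7189) (20.8528, 44.0737) (28.8263, 0) (34.4588, 0)]  |A|=421.2898
8. ⊥bis P3·P7 via (31.585,26.815): [(36.5823, 4.8764) (36.8196, 25.3843) (23.5793, 29.0032) (28.8263, 0) (34.4588, 0)]  |A|=275.1963
9. canonical 5-gon: [(36.5823, 4.8764) (36.8196, 25.3843) (23.5793, 29.0032) (28.8263, 0) (34.4588, 0)]
10. shoelace: 275.1963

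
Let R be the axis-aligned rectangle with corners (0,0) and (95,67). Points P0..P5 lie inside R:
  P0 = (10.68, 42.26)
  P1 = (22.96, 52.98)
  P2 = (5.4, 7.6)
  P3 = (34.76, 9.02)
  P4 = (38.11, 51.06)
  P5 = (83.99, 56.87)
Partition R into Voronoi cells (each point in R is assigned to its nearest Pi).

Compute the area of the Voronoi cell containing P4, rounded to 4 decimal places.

Area of P4's cell: 1194.2642

1. box [0,95]×[0,67]: [(0, 0) (95, 0) (95, 67) (0, 67)]
2. ⊥bis P4·P0 via (24.395,46.66): [(39.3643, 0) (95, 0) (95, 67) (17.8696, 67)]  |A|=4447.6646
3. ⊥bis P4·P1 via (30.535,52.02): [(28.3094, 34.4586) (39.3643, 0) (95, 0) (95, 67) (32.4335, 67)]  |A|=4210.7005
4. ⊥bis P4·P2 via (21.755,29.33): [(28.3094, 34.4586) (32.5649, 21.1939) (60.7242, 0) (95, 0) (95, 67) (32.4335, 67)]  |A|=3984.3505
5. ⊥bis P4·P3 via (36.435,30.04): [(28.3094, 34.4586) (29.551, 30.5886) (95, 25.3732) (95, 67) (32.4335, 67)]  |A|=2529.4675
6. ⊥bis P4·P5 via (61.05,53.965): [(28.3094, 34.4586) (29.551, 30.5886) (64.3615, 27.8146) (59.3993, 67) (32.4335, 67)]  |A|=1194.2642
7. canonical 5-gon: [(28.3094, 34.4586) (29.551, 30.5886) (64.3615, 27.8146) (59.3993, 67) (32.4335, 67)]
8. shoelace: 1194.2642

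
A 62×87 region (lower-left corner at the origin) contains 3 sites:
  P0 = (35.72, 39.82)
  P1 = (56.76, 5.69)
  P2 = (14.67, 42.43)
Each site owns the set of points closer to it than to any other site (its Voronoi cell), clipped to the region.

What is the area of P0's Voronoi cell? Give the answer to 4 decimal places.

1. box [0,62]×[0,87]: [(0, 0) (62, 0) (62, 87) (0, 87)]
2. ⊥bis P0·P1 via (46.24,22.755): [(0, 0) (9.328, 0) (62, 32.4705) (62, 87) (0, 87)]  |A|=4538.8569
3. ⊥bis P0·P2 via (25.195,41.125): [(20.9871, 7.1874) (62, 32.4705) (62, 87) (30.8831, 87)]  |A|=2359.9689
4. canonical 4-gon: [(20.9871, 7.1874) (62, 32.4705) (62, 87) (30.8831, 87)]
5. shoelace: 2359.9689

Area of P0's cell: 2359.9689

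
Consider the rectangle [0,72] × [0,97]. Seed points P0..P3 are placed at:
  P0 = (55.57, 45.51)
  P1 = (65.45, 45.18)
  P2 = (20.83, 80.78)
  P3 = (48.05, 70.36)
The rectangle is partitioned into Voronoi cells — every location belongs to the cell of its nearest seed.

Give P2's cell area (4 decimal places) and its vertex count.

Area of P2's cell: 1885.6348 (4 vertices)

1. box [0,72]×[0,97]: [(0, 0) (72, 0) (72, 97) (0, 97)]
2. ⊥bis P2·P0 via (38.2,63.145): [(0, 25.519) (72, 96.4371) (72, 97) (0, 97)]  |A|=2593.5797
3. ⊥bis P2·P1 via (43.14,62.98): [(0, 25.519) (61.8837, 86.4728) (70.2828, 97) (0, 97)]  |A|=2581.6938
4. ⊥bis P2·P3 via (34.44,75.57): [(0, 25.519) (24.5289, 49.6793) (42.6435, 97) (0, 97)]  |A|=1885.6348
5. canonical 4-gon: [(0, 25.519) (24.5289, 49.6793) (42.6435, 97) (0, 97)]
6. shoelace: 1885.6348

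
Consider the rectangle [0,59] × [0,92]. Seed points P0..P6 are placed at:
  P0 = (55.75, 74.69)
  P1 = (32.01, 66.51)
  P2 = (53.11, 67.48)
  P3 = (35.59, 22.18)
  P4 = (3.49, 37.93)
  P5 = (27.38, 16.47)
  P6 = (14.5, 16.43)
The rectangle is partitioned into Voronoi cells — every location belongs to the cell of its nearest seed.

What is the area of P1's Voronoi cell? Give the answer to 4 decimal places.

Area of P1's cell: 1655.9102

1. box [0,59]×[0,92]: [(0, 0) (59, 0) (59, 92) (0, 92)]
2. ⊥bis P1·P0 via (43.88,70.6): [(0, 0) (59, 0) (59, 26.7187) (36.5063, 92) (0, 92)]  |A|=4693.7908
3. ⊥bis P1·P2 via (42.56,66.995): [(0, 0) (45.6399, 0) (42.1655, 75.5757) (36.5063, 92) (0, 92)]  |A|=3964.042
4. ⊥bis P1·P3 via (33.8,44.345): [(0, 41.6154) (43.565, 45.1336) (42.1655, 75.5757) (36.5063, 92) (0, 92)]  |A|=2027.6092
5. ⊥bis P1·P4 via (17.75,52.22): [(0, 69.9327) (26.2524, 43.7355) (43.565, 45.1336) (42.1655, 75.5757) (36.5063, 92) (0, 92)]  |A|=1655.9102
6. ⊥bis P1·P5 via (29.695,41.49): [(0, 69.9327) (26.2524, 43.7355) (43.565, 45.1336) (42.1655, 75.5757) (36.5063, 92) (0, 92)]  |A|=1655.9102
7. ⊥bis P1·P6 via (23.255,41.47): [(0, 69.9327) (26.2524, 43.7355) (43.565, 45.1336) (42.1655, 75.5757) (36.5063, 92) (0, 92)]  |A|=1655.9102
8. canonical 6-gon: [(0, 69.9327) (26.2524, 43.7355) (43.565, 45.1336) (42.1655, 75.5757) (36.5063, 92) (0, 92)]
9. shoelace: 1655.9102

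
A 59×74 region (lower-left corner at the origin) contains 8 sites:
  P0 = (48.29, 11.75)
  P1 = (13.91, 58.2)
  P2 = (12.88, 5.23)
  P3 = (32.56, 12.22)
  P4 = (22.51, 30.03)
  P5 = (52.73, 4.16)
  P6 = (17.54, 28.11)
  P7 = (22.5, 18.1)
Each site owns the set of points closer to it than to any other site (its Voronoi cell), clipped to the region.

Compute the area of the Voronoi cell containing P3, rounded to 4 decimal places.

1. box [0,59]×[0,74]: [(0, 0) (59, 0) (59, 74) (0, 74)]
2. ⊥bis P3·P0 via (40.425,11.985): [(0, 0) (40.0669, 0) (42.278, 74) (0, 74)]  |A|=3046.7597
3. ⊥bis P3·P1 via (23.235,35.21): [(0, 25.7856) (0, 0) (40.0669, 0) (41.3383, 42.5529)]  |A|=1385.4493
4. ⊥bis P3·P2 via (22.72,8.725): [(14.5624, 31.6923) (25.819, 0) (40.0669, 0) (41.3383, 42.5529)]  |A|=788.5676
5. ⊥bis P3·P4 via (27.535,21.125): [(19.855, 16.7913) (25.819, 0) (40.0669, 0) (40.9238, 28.6802)]  |A|=416.6553
6. ⊥bis P3·P5 via (42.645,8.19): [(19.855, 16.7913) (25.819, 0) (39.3722, 0) (40.123, 1.8788) (40.9238, 28.6802)]  |A|=416.0027
7. ⊥bis P3·P6 via (25.05,20.165): [(23.8891, 19.0676) (20.2637, 15.6407) (25.819, 0) (39.3722, 0) (40.123, 1.8788) (40.9238, 28.6802)]  |A|=413.2169
8. ⊥bis P3·P7 via (27.53,15.16): [(32.7299, 24.0564) (23.1164, 7.6089) (25.819, 0) (39.3722, 0) (40.123, 1.8788) (40.9238, 28.6802)]  |A|=345.0443
9. canonical 6-gon: [(32.7299, 24.0564) (23.1164, 7.6089) (25.819, 0) (39.3722, 0) (40.123, 1.8788) (40.9238, 28.6802)]
10. shoelace: 345.0443

Area of P3's cell: 345.0443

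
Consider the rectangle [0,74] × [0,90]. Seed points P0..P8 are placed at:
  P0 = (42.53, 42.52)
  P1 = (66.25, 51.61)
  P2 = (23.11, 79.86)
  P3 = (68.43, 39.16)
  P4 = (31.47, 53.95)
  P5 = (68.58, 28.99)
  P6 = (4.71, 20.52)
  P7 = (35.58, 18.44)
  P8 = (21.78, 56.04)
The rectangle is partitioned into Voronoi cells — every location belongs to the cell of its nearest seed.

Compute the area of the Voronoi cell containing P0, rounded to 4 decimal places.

Area of P0's cell: 558.0572

1. box [0,74]×[0,90]: [(0, 0) (74, 0) (74, 90) (0, 90)]
2. ⊥bis P0·P1 via (54.39,47.065): [(0, 0) (72.4263, 0) (37.9364, 90) (0, 90)]  |A|=4966.3216
3. ⊥bis P0·P2 via (32.82,61.19): [(0, 44.1208) (0, 0) (72.4263, 0) (46.2919, 68.1966)]  |A|=3490.8306
4. ⊥bis P0·P3 via (55.48,40.84): [(0, 44.1208) (0, 0) (50.1818, 0) (55.8077, 43.3657) (46.2919, 68.1966)]  |A|=3008.5077
5. ⊥bis P0·P4 via (37,48.235): [(0, 12.4327) (0, 0) (50.1818, 0) (55.8077, 43.3657) (49.3588, 60.1937)]  |A|=2004.3136
6. ⊥bis P0·P5 via (55.555,35.755): [(0, 12.4327) (0, 0) (36.9844, 0) (54.5757, 33.8696) (55.8077, 43.3657) (49.3588, 60.1937)]  |A|=1780.8172
7. ⊥bis P0·P6 via (23.62,31.52): [(22.2175, 33.931) (39.3292, 4.5145) (54.5757, 33.8696) (55.8077, 43.3657) (49.3588, 60.1937)]  |A|=942.1332
8. ⊥bis P0·P7 via (39.055,30.48): [(23.3388, 35.016) (51.0214, 27.0262) (54.5757, 33.8696) (55.8077, 43.3657) (49.3588, 60.1937)]  |A|=558.0572
9. ⊥bis P0·P8 via (32.155,49.28): [(23.3388, 35.016) (51.0214, 27.0262) (54.5757, 33.8696) (55.8077, 43.3657) (49.3588, 60.1937)]  |A|=558.0572
10. canonical 5-gon: [(23.3388, 35.016) (51.0214, 27.0262) (54.5757, 33.8696) (55.8077, 43.3657) (49.3588, 60.1937)]
11. shoelace: 558.0572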